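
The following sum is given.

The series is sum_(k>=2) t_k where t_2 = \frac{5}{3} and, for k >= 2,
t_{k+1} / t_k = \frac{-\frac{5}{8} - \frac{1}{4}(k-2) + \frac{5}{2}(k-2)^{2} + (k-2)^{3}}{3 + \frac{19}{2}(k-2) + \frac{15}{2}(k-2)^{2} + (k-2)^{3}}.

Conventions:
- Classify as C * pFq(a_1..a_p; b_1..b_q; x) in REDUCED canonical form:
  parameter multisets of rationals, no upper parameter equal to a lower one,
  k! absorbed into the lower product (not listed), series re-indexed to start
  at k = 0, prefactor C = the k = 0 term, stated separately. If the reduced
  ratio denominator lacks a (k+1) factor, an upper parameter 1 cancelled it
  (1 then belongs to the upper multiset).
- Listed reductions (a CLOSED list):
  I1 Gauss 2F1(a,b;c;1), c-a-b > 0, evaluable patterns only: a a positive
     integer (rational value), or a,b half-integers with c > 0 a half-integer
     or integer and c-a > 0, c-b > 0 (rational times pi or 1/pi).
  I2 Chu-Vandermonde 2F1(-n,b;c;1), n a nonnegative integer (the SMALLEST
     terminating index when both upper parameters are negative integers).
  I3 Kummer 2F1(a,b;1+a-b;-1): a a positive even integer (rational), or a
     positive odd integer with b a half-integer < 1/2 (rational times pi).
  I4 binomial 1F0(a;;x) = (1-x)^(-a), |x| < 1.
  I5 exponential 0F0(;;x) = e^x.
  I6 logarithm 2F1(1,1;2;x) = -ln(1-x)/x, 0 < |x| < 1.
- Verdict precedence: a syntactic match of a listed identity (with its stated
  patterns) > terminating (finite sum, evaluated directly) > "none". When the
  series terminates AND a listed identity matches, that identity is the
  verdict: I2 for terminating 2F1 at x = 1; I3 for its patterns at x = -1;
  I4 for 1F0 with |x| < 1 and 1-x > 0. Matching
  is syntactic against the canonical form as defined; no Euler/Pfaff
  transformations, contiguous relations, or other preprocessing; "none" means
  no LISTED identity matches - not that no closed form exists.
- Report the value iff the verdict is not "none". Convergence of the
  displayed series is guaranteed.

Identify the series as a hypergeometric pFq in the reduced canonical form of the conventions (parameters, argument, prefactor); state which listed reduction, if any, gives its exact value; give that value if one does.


At argument 1: a 2F1 with upper {-\frac{1}{2}, \frac{5}{2}}, lower {6}, scaled by C = \frac{5}{3}. Verdict at x = 1: the half-integer Gauss pattern (I1) matches (x = 1; upper {-\frac{1}{2}, \frac{5}{2}} half-integers, c = 6 in the evaluable pattern). Sum: \frac{8192}{2079} / \pi.

Key observation: t_0 = \frac{5}{3} here, and roots of the ratio polynomials (prefactor 5/3) are the negated parameters.
Step ratio: r(k) = 1 * (k-\frac{1}{2}) (k+\frac{5}{2}) / [(k+6) (k+1)] - rational in k, leading ratio 1; with t_0 = \frac{5}{3}, classification follows.


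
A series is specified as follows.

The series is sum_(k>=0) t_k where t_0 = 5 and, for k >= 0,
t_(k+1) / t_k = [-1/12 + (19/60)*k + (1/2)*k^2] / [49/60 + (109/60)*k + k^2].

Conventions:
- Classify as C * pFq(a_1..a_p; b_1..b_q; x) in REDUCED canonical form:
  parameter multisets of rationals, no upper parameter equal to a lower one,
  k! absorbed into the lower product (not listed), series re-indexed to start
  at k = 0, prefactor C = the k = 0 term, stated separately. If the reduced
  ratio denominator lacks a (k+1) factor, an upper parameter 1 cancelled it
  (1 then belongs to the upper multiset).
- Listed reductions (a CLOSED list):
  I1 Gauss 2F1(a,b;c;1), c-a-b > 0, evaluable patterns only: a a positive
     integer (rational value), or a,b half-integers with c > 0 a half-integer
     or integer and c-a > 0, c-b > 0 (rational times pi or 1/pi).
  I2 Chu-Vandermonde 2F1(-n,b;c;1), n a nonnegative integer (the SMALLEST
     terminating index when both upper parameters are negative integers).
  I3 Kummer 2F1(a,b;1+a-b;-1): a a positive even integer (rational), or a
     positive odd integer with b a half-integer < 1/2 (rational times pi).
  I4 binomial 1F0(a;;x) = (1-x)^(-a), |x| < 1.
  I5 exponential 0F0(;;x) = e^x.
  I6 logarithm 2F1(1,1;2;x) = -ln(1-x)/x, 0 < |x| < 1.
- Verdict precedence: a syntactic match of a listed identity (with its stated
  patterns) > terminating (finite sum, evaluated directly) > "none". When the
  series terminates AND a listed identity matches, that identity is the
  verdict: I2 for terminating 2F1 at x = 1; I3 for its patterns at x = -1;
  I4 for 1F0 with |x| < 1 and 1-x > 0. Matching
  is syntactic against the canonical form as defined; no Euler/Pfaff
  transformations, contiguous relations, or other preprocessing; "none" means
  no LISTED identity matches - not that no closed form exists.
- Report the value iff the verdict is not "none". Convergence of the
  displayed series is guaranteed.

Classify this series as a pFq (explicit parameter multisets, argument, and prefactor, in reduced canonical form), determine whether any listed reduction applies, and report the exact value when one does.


Structural cue: t_0 being 5, factor the ratio over Q (prefactor 5): negated roots = parameters.
Consecutive-term ratio: r(k) = (1/2) * (k-1/5) (k+5/6) / [(k+49/60) (k+1)] - rational; roots negated = parameters, x = (1/2), C = 5.

The series (x = 1/2) is 2F1: upper {-1/5, 5/6}, lower {49/60}, prefactor 5. Verdict: none. No listed pattern accepts 2F1(-1/5, 5/6; 49/60; 1/2).


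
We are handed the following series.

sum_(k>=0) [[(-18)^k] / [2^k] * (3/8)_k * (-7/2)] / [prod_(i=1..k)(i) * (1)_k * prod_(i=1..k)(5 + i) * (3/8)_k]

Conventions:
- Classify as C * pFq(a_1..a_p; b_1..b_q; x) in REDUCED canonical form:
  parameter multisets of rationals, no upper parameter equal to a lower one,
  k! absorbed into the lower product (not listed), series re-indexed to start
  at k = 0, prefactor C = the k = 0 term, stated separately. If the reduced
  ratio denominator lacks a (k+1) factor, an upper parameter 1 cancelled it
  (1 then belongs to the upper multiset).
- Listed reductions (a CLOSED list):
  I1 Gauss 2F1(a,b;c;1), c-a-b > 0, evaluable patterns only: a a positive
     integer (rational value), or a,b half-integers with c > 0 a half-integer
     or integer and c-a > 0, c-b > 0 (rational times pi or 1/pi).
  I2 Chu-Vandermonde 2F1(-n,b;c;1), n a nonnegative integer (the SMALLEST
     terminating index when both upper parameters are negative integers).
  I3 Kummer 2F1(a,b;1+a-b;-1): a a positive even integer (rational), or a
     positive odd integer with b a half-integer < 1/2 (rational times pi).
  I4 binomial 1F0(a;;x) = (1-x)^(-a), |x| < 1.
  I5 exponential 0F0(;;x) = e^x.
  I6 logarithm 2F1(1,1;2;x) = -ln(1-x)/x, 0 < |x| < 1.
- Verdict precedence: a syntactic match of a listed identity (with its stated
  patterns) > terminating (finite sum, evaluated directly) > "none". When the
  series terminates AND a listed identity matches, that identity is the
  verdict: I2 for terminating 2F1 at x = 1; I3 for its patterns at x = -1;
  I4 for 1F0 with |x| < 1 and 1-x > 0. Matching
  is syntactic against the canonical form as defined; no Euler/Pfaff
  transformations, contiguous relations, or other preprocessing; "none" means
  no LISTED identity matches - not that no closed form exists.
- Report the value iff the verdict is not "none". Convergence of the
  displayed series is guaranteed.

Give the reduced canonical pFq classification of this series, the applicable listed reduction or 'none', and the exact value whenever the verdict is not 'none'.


Structural cue: from the first term -7/2: the two k-th powers (C = -7/2) combine into one argument.
Consecutive-term ratio: r(k) = (-9) * 1 / [(k+1) (k+6) (k+1)] - poly over poly, x = (-9) from leading terms; C = -7/2 at k = 0.

x = -9 here; the reduced form reads 0F2, upper {-}, lower {1, 6}, C = -7/2. Verdict: none. Every listed pattern misses the 0F2 form at -9, upper {-}.


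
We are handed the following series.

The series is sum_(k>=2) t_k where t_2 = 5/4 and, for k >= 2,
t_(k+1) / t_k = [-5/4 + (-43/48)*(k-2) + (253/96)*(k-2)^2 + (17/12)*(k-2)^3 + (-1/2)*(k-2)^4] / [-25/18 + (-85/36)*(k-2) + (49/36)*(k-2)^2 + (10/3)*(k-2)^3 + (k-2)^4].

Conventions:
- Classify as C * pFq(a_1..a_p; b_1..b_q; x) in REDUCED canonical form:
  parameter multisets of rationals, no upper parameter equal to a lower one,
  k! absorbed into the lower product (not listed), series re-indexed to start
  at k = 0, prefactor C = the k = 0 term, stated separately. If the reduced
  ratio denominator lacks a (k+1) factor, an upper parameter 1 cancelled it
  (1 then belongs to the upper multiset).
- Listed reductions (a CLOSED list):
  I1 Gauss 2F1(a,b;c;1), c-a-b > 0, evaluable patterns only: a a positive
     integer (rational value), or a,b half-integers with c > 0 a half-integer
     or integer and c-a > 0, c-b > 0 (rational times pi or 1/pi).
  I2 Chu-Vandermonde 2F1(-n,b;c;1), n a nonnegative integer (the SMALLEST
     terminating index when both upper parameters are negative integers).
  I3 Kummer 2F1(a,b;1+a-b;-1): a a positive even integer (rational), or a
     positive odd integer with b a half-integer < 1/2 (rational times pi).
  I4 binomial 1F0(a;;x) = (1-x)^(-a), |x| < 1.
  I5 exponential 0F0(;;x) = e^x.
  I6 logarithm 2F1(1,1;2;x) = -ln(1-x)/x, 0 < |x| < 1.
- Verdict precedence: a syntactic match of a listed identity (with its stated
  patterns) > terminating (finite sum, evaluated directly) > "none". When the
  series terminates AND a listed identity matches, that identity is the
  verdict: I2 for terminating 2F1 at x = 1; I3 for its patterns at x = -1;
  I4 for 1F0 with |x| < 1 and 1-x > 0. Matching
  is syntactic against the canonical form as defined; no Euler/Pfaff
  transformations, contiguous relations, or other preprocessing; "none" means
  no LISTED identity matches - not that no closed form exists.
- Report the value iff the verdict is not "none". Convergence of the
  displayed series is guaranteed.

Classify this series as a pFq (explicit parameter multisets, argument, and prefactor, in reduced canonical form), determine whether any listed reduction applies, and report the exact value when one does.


At argument -1/2: a 3F2 with upper {-4, -3/4, 5/4}, lower {-5/6, 5/2}, scaled by C = 5/4. Verdict: terminating. With -4 upstairs the series is a 5-term polynomial sum; evaluated term by term. Sum: 30197767/8830976.

The tell: x = (-1/2) and the ratio is unreduced: k + 2/3 divides both sides (prefactor 5/4).
Adjacent-term ratio: r(k) = (-1/2) * (k-4) (k-3/4) (k+5/4) / [(k-5/6) (k+5/2) (k+1)] - poly over poly, x = (-1/2) from leading terms; C = 5/4 at k = 0.


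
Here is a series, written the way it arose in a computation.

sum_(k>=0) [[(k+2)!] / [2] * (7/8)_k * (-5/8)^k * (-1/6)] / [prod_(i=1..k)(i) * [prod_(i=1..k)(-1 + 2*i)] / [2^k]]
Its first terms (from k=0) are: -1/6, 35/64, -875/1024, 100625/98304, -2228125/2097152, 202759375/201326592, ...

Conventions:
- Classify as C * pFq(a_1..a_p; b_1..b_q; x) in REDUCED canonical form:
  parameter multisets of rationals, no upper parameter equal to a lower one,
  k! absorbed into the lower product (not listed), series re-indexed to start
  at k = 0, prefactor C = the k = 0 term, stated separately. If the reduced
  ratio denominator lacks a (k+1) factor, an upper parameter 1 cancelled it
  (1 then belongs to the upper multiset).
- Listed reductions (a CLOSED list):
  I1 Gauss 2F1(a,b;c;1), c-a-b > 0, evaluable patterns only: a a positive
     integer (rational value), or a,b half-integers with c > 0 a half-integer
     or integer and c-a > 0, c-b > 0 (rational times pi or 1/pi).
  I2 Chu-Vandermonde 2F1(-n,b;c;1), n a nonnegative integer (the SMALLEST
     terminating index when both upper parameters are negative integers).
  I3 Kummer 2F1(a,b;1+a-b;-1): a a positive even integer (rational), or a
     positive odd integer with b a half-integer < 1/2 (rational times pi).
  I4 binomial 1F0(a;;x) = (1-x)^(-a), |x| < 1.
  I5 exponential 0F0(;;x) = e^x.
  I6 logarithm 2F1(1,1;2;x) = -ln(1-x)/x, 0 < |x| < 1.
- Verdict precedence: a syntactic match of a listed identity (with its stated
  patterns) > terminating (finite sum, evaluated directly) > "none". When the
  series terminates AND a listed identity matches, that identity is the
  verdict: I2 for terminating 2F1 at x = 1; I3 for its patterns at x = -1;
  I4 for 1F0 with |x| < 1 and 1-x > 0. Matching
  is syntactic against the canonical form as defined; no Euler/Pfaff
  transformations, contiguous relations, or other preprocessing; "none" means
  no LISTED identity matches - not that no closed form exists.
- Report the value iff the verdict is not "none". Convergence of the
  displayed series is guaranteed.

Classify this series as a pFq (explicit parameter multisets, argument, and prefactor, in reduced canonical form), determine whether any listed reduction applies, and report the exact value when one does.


With C = -1/6: the canonical form is 2F1(7/8, 3; 1/2; -5/8). Verdict: none. No listed pattern accepts 2F1(7/8, 3; 1/2; -5/8).

The tell: x = (-5/8) and the product of the first k integers (C = -1/6, x = -5/8) is k!.
Ratio: r(k) = (-5/8) * (k+7/8) (k+3) / [(k+1/2) (k+1)] - rational; roots negated = parameters, x = (-5/8), C = -1/6.


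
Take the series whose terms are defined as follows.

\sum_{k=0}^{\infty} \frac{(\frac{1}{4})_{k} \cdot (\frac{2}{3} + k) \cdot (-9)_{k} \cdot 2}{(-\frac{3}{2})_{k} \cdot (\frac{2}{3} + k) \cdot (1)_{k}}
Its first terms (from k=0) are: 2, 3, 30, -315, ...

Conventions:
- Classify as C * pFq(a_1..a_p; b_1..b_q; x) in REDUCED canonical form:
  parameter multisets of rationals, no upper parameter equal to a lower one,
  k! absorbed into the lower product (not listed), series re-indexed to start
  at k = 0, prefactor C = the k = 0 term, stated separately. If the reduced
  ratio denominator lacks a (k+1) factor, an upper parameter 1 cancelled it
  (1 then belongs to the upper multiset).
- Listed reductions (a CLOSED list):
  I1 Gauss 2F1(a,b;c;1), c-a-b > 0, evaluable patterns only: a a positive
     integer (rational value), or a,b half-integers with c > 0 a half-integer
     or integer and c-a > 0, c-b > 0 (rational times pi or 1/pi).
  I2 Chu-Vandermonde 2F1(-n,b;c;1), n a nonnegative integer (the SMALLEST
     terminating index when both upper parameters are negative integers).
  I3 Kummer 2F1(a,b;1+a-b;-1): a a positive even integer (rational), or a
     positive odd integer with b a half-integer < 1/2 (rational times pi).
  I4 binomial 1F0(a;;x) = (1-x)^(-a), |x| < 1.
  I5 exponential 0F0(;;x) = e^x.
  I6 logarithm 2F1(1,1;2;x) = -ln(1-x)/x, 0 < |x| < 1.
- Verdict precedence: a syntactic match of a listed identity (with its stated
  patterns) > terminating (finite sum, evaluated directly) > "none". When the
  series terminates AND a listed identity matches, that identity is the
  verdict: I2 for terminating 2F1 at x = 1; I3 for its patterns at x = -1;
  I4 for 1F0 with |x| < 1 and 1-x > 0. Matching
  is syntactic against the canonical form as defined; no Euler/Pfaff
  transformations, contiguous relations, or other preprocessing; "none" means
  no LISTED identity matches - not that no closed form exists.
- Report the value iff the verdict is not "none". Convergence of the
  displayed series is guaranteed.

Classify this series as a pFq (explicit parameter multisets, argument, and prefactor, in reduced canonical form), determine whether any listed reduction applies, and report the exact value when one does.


The tell: t_0 being 2, (1)_k (C = 2, x = 1) is k! itself.
Ratio: r(k) = 1 * (k-9) (k+\frac{1}{4}) / [(k-\frac{3}{2}) (k+1)] - rational in k. x = 1; t_0 = 2; negate the roots.

Classification (C = 2): 2F1 with upper {-9, \frac{1}{4}}, lower {-\frac{3}{2}}, argument x = 1. Verdict: the Chu-Vandermonde identity I2 applies (terminating 2F1 at x = 1 with n = 9, b = 1/4, c = -\frac{3}{2}). Exact value: \frac{2975}{2816}.


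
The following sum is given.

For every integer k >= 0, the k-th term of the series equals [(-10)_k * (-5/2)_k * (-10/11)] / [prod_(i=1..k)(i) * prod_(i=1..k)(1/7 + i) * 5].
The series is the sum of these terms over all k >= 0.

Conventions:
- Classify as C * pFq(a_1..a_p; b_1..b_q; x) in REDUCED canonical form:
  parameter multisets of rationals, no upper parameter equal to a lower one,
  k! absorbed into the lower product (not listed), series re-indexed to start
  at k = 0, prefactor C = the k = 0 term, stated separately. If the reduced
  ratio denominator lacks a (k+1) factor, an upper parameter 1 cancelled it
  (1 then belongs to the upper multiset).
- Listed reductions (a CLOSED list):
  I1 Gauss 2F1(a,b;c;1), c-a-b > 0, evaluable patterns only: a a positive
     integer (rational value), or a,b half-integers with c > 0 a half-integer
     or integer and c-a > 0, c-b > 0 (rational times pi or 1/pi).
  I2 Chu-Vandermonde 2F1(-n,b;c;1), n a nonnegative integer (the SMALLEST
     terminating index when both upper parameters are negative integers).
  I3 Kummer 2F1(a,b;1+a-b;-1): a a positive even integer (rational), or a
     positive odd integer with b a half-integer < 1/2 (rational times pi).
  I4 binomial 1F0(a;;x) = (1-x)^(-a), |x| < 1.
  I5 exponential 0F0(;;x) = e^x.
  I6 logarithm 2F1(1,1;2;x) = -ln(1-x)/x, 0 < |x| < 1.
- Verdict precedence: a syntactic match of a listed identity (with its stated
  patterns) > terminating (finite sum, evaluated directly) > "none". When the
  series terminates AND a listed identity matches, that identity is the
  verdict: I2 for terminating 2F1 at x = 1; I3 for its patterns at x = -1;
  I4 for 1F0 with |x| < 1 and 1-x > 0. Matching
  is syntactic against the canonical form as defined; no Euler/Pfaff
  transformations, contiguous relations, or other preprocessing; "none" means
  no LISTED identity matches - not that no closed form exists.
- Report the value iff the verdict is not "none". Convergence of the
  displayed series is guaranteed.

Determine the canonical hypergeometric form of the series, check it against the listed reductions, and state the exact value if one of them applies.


x = 1 here; the reduced form reads 2F1, upper {-10, -5/2}, lower {8/7}, C = -2/11. Verdict: Vandermonde's identity (I2) applies (terminating 2F1 at x = 1 with n = 10, b = -5/2, c = 8/7). Hence: -746849733554691/35278353858560.

Key observation: t_0 being -2/11, the constant factors (prefactor -2/11) combine into one prefactor.
Term ratio: r(k) = 1 * (k-10) (k-5/2) / [(k+8/7) (k+1)] - rational in k, leading ratio 1; with t_0 = -2/11, classification follows.


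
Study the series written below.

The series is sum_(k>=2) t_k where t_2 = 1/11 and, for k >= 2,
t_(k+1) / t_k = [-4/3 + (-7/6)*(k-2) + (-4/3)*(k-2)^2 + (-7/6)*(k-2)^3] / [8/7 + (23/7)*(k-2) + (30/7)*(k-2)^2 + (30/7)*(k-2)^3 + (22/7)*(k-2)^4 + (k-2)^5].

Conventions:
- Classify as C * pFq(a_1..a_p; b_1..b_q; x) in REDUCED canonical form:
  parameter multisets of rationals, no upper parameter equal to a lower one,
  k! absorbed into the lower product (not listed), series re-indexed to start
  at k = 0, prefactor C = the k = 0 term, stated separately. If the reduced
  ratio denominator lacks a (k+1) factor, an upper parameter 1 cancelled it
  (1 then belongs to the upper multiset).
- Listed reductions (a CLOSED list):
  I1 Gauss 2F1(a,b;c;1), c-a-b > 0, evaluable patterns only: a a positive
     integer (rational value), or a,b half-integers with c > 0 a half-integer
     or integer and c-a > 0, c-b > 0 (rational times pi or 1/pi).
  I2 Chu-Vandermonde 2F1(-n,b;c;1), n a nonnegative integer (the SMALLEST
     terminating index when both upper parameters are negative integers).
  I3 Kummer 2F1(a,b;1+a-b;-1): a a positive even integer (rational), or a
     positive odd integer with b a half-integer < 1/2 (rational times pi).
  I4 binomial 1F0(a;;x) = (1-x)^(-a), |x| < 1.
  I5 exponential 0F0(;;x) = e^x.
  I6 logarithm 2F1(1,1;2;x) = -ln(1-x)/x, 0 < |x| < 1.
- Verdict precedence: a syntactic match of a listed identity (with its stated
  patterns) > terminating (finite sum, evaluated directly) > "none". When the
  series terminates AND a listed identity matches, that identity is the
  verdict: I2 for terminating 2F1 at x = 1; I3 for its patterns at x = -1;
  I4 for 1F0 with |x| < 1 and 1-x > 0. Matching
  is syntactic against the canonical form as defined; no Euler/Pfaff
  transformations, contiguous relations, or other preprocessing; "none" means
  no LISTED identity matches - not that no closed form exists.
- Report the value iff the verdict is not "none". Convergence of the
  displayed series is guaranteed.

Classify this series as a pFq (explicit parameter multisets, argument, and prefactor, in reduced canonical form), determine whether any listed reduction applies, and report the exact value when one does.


This is 1/11 * 0F1(-; 1; -7/6) in reduced canonical form. Verdict: none. A 0F1 with upper {-} fits none of I1-I6 at x = -7/6; the sum runs forever.

Key step: with t_0 = 1/11, the parameter 8/7 appears in both the upper and lower lists and cancels (alongside the other common factor).
Consecutive-term ratio: r(k) = (-7/6) * 1 / [(k+1) (k+1)] ; factor over Q: parameters, x = (-7/6), and C = 1/11.


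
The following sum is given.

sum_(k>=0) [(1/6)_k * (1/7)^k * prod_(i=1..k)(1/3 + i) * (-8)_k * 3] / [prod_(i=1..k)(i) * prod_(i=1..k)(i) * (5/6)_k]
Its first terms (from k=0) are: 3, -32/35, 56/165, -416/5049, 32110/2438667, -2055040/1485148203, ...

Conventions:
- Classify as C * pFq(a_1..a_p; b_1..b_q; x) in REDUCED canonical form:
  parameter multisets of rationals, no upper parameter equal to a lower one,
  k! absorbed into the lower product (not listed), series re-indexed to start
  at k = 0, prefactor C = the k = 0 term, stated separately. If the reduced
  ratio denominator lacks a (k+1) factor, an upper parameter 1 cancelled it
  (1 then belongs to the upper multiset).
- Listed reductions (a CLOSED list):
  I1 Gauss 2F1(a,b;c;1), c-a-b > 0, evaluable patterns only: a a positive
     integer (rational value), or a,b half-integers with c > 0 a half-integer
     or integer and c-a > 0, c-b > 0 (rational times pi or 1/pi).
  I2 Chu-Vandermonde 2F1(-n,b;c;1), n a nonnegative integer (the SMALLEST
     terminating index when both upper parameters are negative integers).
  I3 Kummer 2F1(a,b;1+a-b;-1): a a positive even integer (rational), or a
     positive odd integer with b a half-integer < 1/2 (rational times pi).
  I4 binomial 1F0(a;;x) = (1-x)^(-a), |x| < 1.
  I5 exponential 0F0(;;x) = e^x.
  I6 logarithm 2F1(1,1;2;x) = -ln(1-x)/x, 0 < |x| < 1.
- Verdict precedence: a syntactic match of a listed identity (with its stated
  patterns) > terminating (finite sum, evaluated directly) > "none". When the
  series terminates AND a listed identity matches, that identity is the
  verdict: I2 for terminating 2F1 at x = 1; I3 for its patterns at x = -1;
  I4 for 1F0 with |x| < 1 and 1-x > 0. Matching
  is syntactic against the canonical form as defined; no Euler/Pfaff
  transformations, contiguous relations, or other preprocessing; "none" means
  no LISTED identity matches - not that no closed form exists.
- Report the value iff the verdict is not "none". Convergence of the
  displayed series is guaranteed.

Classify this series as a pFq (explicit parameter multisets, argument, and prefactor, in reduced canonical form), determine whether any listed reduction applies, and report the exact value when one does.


Canonical form: C = 3 times 3F2 with upper {-8, 1/6, 4/3}, lower {5/6, 1}, x = 1/7. Verdict: terminating (-8 upstairs). 9 nonzero terms in all; added directly. Hence: 321077353953157398419/136362442626509274945.

Structural cue: t_0 being 3, the product of the first k integers (prefactor 3) is k!.
Ratio: r(k) = (1/7) * (k-8) (k+1/6) (k+4/3) / [(k+5/6) (k+1) (k+1)] ; factor over Q: parameters, x = (1/7), and C = 3.


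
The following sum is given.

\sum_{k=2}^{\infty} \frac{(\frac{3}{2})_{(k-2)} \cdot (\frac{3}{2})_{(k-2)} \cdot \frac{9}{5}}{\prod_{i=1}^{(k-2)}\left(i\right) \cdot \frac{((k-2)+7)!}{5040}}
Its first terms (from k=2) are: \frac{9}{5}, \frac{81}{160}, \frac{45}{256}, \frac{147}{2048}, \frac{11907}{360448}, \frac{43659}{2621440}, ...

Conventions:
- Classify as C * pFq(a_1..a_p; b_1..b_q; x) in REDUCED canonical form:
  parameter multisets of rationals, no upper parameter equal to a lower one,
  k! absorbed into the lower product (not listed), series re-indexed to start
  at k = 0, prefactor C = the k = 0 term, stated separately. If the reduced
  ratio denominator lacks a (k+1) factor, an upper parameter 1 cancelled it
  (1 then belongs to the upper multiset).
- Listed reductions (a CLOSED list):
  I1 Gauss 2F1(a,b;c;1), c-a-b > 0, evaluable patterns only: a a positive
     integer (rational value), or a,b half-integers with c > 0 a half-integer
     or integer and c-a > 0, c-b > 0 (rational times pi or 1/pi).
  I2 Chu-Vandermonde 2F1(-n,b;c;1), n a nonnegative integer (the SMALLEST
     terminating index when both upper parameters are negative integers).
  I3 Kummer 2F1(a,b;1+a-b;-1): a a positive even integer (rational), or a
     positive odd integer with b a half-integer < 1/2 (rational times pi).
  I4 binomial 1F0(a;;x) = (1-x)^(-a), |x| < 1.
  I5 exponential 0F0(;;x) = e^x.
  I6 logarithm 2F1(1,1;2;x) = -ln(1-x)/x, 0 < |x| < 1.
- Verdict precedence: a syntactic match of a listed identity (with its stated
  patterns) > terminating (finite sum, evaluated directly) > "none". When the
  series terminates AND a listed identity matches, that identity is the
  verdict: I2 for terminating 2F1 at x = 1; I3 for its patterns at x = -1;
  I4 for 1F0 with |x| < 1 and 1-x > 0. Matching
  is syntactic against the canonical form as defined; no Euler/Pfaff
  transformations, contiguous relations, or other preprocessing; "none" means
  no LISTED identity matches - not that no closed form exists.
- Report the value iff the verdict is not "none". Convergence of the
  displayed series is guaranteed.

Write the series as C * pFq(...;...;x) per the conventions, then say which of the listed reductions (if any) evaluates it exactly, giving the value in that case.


This is \frac{9}{5} * 2F1(\frac{3}{2}, \frac{3}{2}; 8; 1) in reduced canonical form. Verdict: Gauss (I1, half-integer pattern) matches (x = 1; upper {\frac{3}{2}, \frac{3}{2}} half-integers, c = 8 in the evaluable pattern). Hence: \frac{524288}{63525} / \pi.

Structural cue: t_0 = \frac{9}{5} here, and the product of the first k integers (C = 9/5) is k!.
Adjacent-term ratio: r(k) = 1 * (k+\frac{3}{2}) (k+\frac{3}{2}) / [(k+8) (k+1)] - rational in k, leading ratio 1; with t_0 = \frac{9}{5}, classification follows.


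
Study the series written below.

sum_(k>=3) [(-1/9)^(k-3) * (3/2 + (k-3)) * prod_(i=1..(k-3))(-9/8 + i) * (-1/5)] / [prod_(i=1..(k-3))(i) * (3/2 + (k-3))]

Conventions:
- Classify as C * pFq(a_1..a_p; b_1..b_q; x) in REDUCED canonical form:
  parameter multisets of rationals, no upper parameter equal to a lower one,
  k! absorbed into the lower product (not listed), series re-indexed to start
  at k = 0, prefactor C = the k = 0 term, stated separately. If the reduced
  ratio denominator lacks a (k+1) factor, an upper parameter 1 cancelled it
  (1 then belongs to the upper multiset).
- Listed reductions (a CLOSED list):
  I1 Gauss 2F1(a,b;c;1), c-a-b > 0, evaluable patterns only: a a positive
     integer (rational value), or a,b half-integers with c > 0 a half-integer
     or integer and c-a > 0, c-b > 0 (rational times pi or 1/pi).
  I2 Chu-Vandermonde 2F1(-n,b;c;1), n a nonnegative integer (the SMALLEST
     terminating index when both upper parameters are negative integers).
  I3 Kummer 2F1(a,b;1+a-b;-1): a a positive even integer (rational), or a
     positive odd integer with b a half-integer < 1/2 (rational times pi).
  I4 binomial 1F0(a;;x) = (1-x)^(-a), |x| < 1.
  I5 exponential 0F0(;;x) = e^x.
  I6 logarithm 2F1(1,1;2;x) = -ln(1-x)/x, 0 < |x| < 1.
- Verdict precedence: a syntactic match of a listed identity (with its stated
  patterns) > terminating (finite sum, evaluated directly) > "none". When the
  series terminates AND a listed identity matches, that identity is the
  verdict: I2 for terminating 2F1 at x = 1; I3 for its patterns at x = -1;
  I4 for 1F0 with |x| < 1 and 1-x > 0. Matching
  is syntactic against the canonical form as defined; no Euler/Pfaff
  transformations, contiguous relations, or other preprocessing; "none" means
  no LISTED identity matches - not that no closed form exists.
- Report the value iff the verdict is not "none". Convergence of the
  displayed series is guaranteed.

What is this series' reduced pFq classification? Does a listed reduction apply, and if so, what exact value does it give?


This is -1/5 * 1F0(-1/8; -; -1/9) in reduced canonical form. Verdict at x = -1/9: binomial (I4) matches (the 1F0 binomial series: exponent 1/8, x = -1/9). Hence: (-1/5) * (10/9)^(1/8).

Key observation: t_0 = -1/5 here, and striking the common factor k + 3/2 reduces the term (C = -1/5).
Step ratio: r(k) = (-1/9) * (k-1/8) / [(k+1)] - rational in k, leading ratio (-1/9); with t_0 = -1/5, classification follows.


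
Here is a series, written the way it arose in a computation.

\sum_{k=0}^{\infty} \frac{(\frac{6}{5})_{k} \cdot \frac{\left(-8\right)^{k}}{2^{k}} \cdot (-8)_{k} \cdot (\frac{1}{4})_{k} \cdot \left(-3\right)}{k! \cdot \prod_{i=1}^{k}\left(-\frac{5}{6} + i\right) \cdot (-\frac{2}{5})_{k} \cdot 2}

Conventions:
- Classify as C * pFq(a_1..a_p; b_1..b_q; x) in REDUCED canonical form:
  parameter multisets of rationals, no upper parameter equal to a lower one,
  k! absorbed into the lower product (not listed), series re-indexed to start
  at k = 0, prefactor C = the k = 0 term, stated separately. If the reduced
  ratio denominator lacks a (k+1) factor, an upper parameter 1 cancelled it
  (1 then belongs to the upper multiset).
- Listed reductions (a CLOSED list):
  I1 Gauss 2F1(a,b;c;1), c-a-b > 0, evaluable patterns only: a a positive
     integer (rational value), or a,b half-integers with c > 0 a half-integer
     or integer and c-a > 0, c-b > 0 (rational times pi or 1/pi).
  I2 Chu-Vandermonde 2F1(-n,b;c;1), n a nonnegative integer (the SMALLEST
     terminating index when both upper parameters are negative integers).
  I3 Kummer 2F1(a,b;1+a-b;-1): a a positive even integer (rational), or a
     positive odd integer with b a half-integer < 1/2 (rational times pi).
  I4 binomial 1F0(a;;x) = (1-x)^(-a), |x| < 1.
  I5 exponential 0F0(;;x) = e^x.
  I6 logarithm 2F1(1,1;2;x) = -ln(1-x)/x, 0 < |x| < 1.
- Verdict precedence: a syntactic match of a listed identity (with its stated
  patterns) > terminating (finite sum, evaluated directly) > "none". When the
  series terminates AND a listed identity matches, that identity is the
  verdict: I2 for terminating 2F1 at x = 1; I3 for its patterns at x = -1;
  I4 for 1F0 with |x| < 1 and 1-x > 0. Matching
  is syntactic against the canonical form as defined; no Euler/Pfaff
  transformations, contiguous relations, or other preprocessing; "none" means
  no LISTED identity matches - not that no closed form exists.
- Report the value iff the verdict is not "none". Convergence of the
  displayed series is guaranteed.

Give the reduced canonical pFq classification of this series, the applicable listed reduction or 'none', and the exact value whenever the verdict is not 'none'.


Reduced: x = -4, 3F2, upper = {-8, \frac{1}{4}, \frac{6}{5}}, lower = {-\frac{2}{5}, \frac{1}{6}}, C = -\frac{3}{2}. Verdict: terminating - the sum ends at index 8 because -8 is a negative integer; exact evaluation follows. Hence: \frac{7405795267462743}{90384710}.

Key step: from the first term -\frac{3}{2}: the lower running product (C = -3/2, x = -4) is a rising factorial.
Step ratio: r(k) = -4 * (k-8) (k+\frac{1}{4}) (k+\frac{6}{5}) / [(k-\frac{2}{5}) (k+\frac{1}{6}) (k+1)] ; factor over Q: parameters, x = -4, and C = -\frac{3}{2}.


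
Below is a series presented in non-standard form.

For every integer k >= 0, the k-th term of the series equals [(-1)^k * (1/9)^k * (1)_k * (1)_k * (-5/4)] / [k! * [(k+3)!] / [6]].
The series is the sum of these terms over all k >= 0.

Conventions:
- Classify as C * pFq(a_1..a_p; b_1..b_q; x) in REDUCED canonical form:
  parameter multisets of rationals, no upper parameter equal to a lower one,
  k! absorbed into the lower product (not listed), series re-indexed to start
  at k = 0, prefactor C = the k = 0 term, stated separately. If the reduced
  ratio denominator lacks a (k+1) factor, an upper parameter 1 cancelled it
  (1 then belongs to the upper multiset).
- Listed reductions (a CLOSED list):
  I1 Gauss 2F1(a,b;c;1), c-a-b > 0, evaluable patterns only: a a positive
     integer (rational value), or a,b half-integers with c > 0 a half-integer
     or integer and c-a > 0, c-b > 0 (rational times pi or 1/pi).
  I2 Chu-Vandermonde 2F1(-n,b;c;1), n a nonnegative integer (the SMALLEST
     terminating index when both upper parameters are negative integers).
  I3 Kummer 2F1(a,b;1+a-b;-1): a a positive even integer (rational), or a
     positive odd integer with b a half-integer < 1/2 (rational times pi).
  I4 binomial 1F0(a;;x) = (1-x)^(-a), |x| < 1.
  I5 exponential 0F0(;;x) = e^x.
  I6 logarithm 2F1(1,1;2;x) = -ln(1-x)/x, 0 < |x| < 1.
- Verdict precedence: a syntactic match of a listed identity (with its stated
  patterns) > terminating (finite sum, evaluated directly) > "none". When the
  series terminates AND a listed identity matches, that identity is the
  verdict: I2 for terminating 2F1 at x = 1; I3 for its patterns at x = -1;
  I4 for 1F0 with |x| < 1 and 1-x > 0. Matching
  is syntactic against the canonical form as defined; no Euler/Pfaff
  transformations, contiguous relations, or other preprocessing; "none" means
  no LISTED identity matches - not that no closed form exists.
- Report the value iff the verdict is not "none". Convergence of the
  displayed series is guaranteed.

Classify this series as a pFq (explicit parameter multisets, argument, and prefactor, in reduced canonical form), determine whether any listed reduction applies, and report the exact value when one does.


Prefactor -5/4, argument -1/9: 2F1 with upper {1, 1} over lower {4}. Verdict: none (x = -1/9): each listed identity misses the multisets {1, 1} ; {4}.

Structural cue: from the first term -5/4: the denominator's factorial ratio (C = -5/4, x = -1/9) is a lower Pochhammer.
Ratio: r(k) = (-1/9) * (k+1) (k+1) / [(k+4) (k+1)] ; factor over Q: parameters, x = (-1/9), and C = -5/4.


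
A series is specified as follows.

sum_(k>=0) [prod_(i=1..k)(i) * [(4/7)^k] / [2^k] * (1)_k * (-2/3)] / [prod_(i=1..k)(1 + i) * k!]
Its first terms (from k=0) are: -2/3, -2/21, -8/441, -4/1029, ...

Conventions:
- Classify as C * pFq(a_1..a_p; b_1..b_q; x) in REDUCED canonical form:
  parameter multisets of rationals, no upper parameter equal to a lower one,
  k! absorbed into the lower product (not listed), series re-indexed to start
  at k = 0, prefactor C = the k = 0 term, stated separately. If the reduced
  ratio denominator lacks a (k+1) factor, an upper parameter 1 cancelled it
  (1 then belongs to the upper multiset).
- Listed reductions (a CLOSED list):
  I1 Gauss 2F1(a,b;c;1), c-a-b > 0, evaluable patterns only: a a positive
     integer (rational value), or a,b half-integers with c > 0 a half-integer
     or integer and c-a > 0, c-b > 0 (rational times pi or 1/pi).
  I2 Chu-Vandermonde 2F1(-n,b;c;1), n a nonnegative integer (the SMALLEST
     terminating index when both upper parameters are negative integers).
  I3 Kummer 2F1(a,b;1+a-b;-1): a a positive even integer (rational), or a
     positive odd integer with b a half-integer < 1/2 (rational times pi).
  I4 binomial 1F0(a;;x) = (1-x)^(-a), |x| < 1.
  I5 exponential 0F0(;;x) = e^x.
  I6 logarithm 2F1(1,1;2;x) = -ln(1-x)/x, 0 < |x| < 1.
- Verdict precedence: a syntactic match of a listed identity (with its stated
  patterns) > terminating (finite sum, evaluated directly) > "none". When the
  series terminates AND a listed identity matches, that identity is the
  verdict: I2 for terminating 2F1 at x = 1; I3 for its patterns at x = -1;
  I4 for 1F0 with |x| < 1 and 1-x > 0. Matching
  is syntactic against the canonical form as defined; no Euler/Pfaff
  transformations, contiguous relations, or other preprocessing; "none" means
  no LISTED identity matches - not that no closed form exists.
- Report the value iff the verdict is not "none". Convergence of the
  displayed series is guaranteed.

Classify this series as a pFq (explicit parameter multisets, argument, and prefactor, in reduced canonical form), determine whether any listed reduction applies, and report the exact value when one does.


First insight: x = (2/7) and the lower running product (C = -2/3) is a rising factorial.
Term ratio: r(k) = (2/7) * (k+1) (k+1) / [(k+2) (k+1)] - rational in k, leading ratio (2/7); with t_0 = -2/3, classification follows.

x = 2/7 here; the reduced form reads 2F1, upper {1, 1}, lower {2}, C = -2/3. Verdict: the logarithmic series (I6) fires (the logarithm: parameters (1,1;2), x = 2/7). Sum: (7/3) * ln(5/7).


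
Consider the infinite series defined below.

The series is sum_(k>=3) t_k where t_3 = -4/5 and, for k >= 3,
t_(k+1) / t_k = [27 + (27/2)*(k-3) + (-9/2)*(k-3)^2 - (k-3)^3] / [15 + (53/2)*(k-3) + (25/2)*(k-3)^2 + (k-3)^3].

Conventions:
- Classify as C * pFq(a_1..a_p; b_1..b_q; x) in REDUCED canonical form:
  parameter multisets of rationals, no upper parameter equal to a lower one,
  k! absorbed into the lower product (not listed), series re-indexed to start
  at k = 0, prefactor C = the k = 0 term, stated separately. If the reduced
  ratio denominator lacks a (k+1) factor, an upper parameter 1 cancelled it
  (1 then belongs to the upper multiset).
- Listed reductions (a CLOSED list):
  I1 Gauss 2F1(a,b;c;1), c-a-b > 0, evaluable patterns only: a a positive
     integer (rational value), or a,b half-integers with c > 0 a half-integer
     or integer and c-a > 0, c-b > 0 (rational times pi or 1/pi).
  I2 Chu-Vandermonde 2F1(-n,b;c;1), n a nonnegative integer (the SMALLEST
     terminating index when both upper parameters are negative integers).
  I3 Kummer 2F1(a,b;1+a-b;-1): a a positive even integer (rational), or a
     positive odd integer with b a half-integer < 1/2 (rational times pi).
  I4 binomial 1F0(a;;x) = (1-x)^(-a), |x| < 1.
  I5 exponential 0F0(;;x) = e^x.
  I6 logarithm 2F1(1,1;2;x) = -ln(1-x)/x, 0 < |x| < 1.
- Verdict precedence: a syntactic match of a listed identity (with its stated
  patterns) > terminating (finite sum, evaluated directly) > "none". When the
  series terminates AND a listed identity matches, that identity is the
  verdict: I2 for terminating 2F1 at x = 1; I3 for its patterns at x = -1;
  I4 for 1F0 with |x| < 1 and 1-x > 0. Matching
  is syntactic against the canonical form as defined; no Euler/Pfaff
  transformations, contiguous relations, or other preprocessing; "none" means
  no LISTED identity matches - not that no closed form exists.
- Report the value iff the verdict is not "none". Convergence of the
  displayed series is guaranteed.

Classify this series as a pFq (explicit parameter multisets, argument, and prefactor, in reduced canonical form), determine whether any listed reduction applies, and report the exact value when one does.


Reduced: x = -1, 2F1, upper = {-3, 6}, lower = {10}, C = -4/5. Verdict at x = -1: the Kummer evaluation I3 matches (x = -1; c = 10 equals 1+a-b for upper {-3, 6}: listed pattern). Sum: -84/25.

Key step: t_0 = -4/5 here, and the expanded ratio factors over Q; C = -4/5, roots give parameters.
Ratio: r(k) = (-1) * (k-3) (k+6) / [(k+10) (k+1)] - poly over poly, x = (-1) from leading terms; C = -4/5 at k = 0.


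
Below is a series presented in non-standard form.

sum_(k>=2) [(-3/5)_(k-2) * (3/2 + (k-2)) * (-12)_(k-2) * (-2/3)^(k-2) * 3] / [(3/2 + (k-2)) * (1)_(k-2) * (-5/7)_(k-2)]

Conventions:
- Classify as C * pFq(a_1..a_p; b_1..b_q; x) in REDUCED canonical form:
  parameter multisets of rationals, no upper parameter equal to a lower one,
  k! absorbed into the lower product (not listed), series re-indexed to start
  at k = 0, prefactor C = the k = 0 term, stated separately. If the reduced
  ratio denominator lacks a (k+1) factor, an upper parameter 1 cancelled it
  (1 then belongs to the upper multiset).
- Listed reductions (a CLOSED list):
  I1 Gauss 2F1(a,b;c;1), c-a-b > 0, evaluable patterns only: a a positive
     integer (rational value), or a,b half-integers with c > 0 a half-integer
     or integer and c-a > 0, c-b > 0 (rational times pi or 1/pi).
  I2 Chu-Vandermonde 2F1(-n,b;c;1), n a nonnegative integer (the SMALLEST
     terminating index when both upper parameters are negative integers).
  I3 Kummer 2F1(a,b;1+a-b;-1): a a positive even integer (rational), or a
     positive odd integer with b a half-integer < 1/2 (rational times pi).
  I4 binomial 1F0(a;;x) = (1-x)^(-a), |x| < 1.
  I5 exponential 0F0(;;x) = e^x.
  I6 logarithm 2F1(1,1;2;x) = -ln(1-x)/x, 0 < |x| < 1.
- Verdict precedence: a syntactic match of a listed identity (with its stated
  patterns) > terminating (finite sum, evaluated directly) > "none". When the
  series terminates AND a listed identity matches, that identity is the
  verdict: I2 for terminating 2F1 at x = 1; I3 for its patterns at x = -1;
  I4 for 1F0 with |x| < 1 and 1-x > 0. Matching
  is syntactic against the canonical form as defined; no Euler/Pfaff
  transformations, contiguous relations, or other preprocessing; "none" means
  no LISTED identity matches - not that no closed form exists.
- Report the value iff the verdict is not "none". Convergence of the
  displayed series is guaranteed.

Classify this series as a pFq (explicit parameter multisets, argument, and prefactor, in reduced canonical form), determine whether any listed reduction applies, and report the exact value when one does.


First insight: t_0 being 3, (1)_k (prefactor 3) is k! itself.
Ratio: r(k) = (-2/3) * (k-12) (k-3/5) / [(k-5/7) (k+1)] - poly over poly, x = (-2/3) from leading terms; C = 3 at k = 0.

x = -2/3 here; the reduced form reads 2F1, upper {-12, -3/5}, lower {-5/7}, C = 3. Verdict: terminating. With -12 upstairs the series is a 13-term polynomial sum; evaluated term by term. Its exact value is 3252544412348590192816763/1734422014434814453125.
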